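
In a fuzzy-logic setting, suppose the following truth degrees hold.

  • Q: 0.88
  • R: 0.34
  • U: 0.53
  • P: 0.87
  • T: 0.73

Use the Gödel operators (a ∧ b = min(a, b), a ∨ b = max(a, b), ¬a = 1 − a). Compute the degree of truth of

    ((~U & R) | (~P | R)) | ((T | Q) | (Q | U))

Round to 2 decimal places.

0.88

~U = 1 − 0.53 = 0.47
~U & R = min(a, b) on (0.47, 0.34) = 0.34
~P = 1 − 0.87 = 0.13
~P | R = max(a, b) on (0.13, 0.34) = 0.34
(~U & R) | (~P | R) = max(a, b) on (0.34, 0.34) = 0.34
T | Q = max(a, b) on (0.73, 0.88) = 0.88
Q | U = max(a, b) on (0.88, 0.53) = 0.88
(T | Q) | (Q | U) = max(a, b) on (0.88, 0.88) = 0.88
((~U & R) | (~P | R)) | ((T | Q) | (Q | U)) = max(a, b) on (0.34, 0.88) = 0.88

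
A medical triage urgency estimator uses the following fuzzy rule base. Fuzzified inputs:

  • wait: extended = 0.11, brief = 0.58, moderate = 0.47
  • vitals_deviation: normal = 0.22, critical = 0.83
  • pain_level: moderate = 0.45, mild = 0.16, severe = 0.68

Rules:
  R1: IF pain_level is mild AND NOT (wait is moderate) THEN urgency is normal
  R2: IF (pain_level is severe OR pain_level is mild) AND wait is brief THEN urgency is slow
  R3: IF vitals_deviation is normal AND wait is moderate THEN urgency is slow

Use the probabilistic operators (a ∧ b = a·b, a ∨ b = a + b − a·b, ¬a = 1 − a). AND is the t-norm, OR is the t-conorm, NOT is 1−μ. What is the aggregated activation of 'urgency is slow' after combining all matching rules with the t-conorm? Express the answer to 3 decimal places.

R1: mild=0.16, ¬moderate=1−0.47=0.53; AND[a·b] → w = 0.0848
R2: (severe=0.68 OR mild=0.16) = 0.7312; AND[a·b] with brief=0.58 → w = 0.4241
R3: normal=0.22, moderate=0.47; AND[a·b] → w = 0.1034
Rules with consequent 'slow': {R2, R3} → strengths 0.4241, 0.1034
Aggregate via t-conorm [a + b − a·b]: 0.4836

0.484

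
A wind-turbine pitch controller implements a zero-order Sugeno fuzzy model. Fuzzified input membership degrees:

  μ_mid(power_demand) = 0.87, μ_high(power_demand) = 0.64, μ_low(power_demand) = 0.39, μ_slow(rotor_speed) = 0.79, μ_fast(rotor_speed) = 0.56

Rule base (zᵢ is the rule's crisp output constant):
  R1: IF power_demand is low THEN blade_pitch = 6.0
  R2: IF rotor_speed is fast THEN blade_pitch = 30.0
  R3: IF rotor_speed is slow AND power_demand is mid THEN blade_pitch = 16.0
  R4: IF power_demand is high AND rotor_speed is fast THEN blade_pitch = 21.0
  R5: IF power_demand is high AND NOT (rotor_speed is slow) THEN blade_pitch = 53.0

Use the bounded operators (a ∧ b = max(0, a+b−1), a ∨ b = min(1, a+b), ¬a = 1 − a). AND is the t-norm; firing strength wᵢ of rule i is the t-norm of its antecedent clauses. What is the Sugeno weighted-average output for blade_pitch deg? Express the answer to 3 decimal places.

R1 (z=6.0): low=0.39 → w = 0.39
R2 (z=30.0): fast=0.56 → w = 0.56
R3 (z=16.0): slow=0.79, mid=0.87; AND[max(0, a+b−1)] → w = 0.66
R4 (z=21.0): high=0.64, fast=0.56; AND[max(0, a+b−1)] → w = 0.20
R5 (z=53.0): high=0.64, ¬slow=1−0.79=0.21; AND[max(0, a+b−1)] → w = 0.00
Weighted average = (0.39·6.0 + 0.56·30.0 + 0.66·16.0 + 0.20·21.0 + 0.00·53.0) / (0.39 + 0.56 + 0.66 + 0.20 + 0.00)
  = 33.9000 / 1.8100 = 18.729

18.729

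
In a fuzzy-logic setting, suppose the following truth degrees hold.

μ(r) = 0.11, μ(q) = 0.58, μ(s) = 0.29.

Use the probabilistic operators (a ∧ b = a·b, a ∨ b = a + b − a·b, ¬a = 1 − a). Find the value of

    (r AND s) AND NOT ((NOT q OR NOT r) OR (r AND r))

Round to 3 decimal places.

0.002

r AND s = a·b on (0.1100, 0.2900) = 0.0319
NOT q = 1 − 0.5800 = 0.4200
NOT r = 1 − 0.1100 = 0.8900
NOT q OR NOT r = a + b − a·b on (0.4200, 0.8900) = 0.9362
r AND r = a·b on (0.1100, 0.1100) = 0.0121
(NOT q OR NOT r) OR (r AND r) = a + b − a·b on (0.9362, 0.0121) = 0.9370
NOT ((NOT q OR NOT r) OR (r AND r)) = 1 − 0.9370 = 0.0630
(r AND s) AND NOT ((NOT q OR NOT r) OR (r AND r)) = a·b on (0.0319, 0.0630) = 0.0020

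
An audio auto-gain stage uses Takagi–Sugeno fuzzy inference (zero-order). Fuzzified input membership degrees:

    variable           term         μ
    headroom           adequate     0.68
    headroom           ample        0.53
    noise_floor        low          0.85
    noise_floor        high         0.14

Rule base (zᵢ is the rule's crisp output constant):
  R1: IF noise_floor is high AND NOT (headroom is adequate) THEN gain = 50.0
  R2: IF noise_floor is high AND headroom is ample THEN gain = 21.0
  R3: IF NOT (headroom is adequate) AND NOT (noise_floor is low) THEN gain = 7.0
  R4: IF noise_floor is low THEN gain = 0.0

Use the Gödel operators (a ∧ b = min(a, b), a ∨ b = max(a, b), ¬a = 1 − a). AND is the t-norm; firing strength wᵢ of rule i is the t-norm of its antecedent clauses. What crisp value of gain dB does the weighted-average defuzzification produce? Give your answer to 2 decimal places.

8.59

R1 (z=50.0): high=0.14, ¬adequate=1−0.68=0.32; AND[min(a, b)] → w = 0.14
R2 (z=21.0): high=0.14, ample=0.53; AND[min(a, b)] → w = 0.14
R3 (z=7.0): ¬adequate=1−0.68=0.32, ¬low=1−0.85=0.15; AND[min(a, b)] → w = 0.15
R4 (z=0.0): low=0.85 → w = 0.85
Weighted average = (0.14·50.0 + 0.14·21.0 + 0.15·7.0 + 0.85·0.0) / (0.14 + 0.14 + 0.15 + 0.85)
  = 10.9900 / 1.2800 = 8.59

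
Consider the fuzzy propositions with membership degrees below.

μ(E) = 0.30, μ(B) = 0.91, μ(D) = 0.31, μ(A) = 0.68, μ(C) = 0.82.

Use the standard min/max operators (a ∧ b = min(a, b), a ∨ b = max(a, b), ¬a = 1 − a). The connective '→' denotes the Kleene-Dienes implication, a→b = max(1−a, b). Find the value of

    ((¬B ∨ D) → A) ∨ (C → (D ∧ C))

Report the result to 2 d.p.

¬B = 1 − 0.91 = 0.09
¬B ∨ D = max(a, b) on (0.09, 0.31) = 0.31
(¬B ∨ D) → A  [Kleene-Dienes: max(1−a, b)] with a=0.31, b=0.68 → 0.69
D ∧ C = min(a, b) on (0.31, 0.82) = 0.31
C → (D ∧ C)  [Kleene-Dienes: max(1−a, b)] with a=0.82, b=0.31 → 0.31
((¬B ∨ D) → A) ∨ (C → (D ∧ C)) = max(a, b) on (0.69, 0.31) = 0.69

0.69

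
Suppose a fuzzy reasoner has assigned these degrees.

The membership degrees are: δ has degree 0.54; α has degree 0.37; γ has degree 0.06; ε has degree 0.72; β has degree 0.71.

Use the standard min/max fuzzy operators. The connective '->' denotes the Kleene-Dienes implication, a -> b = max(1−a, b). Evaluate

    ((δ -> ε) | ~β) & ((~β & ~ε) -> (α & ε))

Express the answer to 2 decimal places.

0.72

δ -> ε  [Kleene-Dienes: max(1−a, b)] with a=0.54, b=0.72 → 0.72
~β = 1 − 0.71 = 0.29
(δ -> ε) | ~β = max(a, b) on (0.72, 0.29) = 0.72
~β = 1 − 0.71 = 0.29
~ε = 1 − 0.72 = 0.28
~β & ~ε = min(a, b) on (0.29, 0.28) = 0.28
α & ε = min(a, b) on (0.37, 0.72) = 0.37
(~β & ~ε) -> (α & ε)  [Kleene-Dienes: max(1−a, b)] with a=0.28, b=0.37 → 0.72
((δ -> ε) | ~β) & ((~β & ~ε) -> (α & ε)) = min(a, b) on (0.72, 0.72) = 0.72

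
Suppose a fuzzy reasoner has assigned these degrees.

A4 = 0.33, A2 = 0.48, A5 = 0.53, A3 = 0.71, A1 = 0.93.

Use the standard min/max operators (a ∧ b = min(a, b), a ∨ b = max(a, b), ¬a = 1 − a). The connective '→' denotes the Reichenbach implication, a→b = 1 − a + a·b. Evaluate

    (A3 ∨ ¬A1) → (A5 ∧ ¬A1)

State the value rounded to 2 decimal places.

¬A1 = 1 − 0.93 = 0.07
A3 ∨ ¬A1 = max(a, b) on (0.71, 0.07) = 0.71
¬A1 = 1 − 0.93 = 0.07
A5 ∧ ¬A1 = min(a, b) on (0.53, 0.07) = 0.07
(A3 ∨ ¬A1) → (A5 ∧ ¬A1)  [Reichenbach: 1 − a + a·b] with a=0.71, b=0.07 → 0.34

0.34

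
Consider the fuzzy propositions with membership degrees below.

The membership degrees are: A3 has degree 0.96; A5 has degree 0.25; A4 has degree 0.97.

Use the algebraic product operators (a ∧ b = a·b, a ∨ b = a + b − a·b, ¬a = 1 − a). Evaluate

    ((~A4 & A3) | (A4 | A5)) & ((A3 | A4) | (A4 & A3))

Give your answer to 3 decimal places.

~A4 = 1 − 0.9700 = 0.0300
~A4 & A3 = a·b on (0.0300, 0.9600) = 0.0288
A4 | A5 = a + b − a·b on (0.9700, 0.2500) = 0.9775
(~A4 & A3) | (A4 | A5) = a + b − a·b on (0.0288, 0.9775) = 0.9781
A3 | A4 = a + b − a·b on (0.9600, 0.9700) = 0.9988
A4 & A3 = a·b on (0.9700, 0.9600) = 0.9312
(A3 | A4) | (A4 & A3) = a + b − a·b on (0.9988, 0.9312) = 0.9999
((~A4 & A3) | (A4 | A5)) & ((A3 | A4) | (A4 & A3)) = a·b on (0.9781, 0.9999) = 0.9781

0.978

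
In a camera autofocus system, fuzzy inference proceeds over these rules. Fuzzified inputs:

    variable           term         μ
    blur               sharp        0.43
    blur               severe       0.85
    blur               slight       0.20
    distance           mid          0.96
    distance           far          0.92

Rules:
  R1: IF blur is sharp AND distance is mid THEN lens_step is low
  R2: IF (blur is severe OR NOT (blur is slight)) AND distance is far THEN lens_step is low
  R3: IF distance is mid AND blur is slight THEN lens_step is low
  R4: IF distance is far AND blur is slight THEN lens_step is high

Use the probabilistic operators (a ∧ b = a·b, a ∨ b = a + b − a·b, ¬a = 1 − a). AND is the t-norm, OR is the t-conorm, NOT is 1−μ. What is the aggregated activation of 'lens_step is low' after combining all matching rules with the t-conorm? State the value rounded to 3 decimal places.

0.949

R1: sharp=0.43, mid=0.96; AND[a·b] → w = 0.4128
R2: (severe=0.85 OR ¬slight=1−0.20=0.80) = 0.9700; AND[a·b] with far=0.92 → w = 0.8924
R3: mid=0.96, slight=0.20; AND[a·b] → w = 0.1920
R4: far=0.92, slight=0.20; AND[a·b] → w = 0.1840
Rules with consequent 'low': {R1, R2, R3} → strengths 0.4128, 0.8924, 0.1920
Aggregate via t-conorm [a + b − a·b]: 0.9489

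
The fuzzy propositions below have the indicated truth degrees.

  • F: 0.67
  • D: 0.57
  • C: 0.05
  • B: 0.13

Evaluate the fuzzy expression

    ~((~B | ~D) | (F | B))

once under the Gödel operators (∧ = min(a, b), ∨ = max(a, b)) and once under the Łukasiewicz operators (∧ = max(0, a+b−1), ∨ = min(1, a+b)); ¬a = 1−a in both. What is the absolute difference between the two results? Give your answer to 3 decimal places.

Under Gödel:
  ~B = 1 − 0.13 = 0.87
  ~D = 1 − 0.57 = 0.43
  ~B | ~D = max(a, b) on (0.87, 0.43) = 0.87
  F | B = max(a, b) on (0.67, 0.13) = 0.67
  (~B | ~D) | (F | B) = max(a, b) on (0.87, 0.67) = 0.87
  ~((~B | ~D) | (F | B)) = 1 − 0.87 = 0.13
  → value = 0.1300
Under Łukasiewicz:
  ~B = 1 − 0.13 = 0.87
  ~D = 1 − 0.57 = 0.43
  ~B | ~D = min(1, a+b) on (0.87, 0.43) = 1.00
  F | B = min(1, a+b) on (0.67, 0.13) = 0.80
  (~B | ~D) | (F | B) = min(1, a+b) on (1.00, 0.80) = 1.00
  ~((~B | ~D) | (F | B)) = 1 − 1.00 = 0.00
  → value = 0.0000
|0.1300 − 0.0000| = 0.130

0.130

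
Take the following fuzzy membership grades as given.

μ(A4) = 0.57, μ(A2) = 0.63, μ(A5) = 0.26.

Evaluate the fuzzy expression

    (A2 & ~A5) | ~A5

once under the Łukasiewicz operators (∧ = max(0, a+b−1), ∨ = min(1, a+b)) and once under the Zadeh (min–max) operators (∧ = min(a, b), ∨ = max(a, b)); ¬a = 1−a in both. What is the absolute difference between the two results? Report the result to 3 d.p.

0.260

Under Łukasiewicz:
  ~A5 = 1 − 0.26 = 0.74
  A2 & ~A5 = max(0, a+b−1) on (0.63, 0.74) = 0.37
  ~A5 = 1 − 0.26 = 0.74
  (A2 & ~A5) | ~A5 = min(1, a+b) on (0.37, 0.74) = 1.00
  → value = 1.0000
Under Zadeh (min–max):
  ~A5 = 1 − 0.26 = 0.74
  A2 & ~A5 = min(a, b) on (0.63, 0.74) = 0.63
  ~A5 = 1 − 0.26 = 0.74
  (A2 & ~A5) | ~A5 = max(a, b) on (0.63, 0.74) = 0.74
  → value = 0.7400
|1.0000 − 0.7400| = 0.260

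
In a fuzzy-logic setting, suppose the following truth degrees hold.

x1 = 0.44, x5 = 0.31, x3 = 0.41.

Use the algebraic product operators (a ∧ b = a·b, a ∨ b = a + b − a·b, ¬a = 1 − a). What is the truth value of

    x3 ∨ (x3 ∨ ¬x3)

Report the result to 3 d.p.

0.857

¬x3 = 1 − 0.4100 = 0.5900
x3 ∨ ¬x3 = a + b − a·b on (0.4100, 0.5900) = 0.7581
x3 ∨ (x3 ∨ ¬x3) = a + b − a·b on (0.4100, 0.7581) = 0.8573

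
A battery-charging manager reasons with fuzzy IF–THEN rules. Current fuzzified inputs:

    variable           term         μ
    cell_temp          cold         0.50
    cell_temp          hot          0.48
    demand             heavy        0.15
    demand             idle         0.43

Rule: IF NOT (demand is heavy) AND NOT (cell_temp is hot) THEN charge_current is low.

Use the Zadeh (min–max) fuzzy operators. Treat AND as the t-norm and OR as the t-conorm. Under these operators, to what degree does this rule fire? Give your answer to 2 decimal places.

0.52

firing strength: ¬heavy=1−0.15=0.85, ¬hot=1−0.48=0.52; AND[min(a, b)] → w = 0.52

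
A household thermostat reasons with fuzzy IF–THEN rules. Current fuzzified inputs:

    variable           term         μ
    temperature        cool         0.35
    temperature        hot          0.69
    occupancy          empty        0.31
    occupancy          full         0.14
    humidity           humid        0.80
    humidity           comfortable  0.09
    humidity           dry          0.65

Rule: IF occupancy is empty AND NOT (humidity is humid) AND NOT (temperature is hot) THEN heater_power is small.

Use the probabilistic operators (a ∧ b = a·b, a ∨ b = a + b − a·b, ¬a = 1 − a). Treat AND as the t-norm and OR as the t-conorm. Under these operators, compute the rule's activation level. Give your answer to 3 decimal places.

0.019

firing strength: empty=0.31, ¬humid=1−0.80=0.20, ¬hot=1−0.69=0.31; AND[a·b] → w = 0.0192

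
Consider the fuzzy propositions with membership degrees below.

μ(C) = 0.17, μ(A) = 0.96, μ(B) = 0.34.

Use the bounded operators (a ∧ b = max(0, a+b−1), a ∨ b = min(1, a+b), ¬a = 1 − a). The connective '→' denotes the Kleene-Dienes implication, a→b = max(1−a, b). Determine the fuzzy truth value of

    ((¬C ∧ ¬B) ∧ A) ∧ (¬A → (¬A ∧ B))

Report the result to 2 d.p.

0.41

¬C = 1 − 0.17 = 0.83
¬B = 1 − 0.34 = 0.66
¬C ∧ ¬B = max(0, a+b−1) on (0.83, 0.66) = 0.49
(¬C ∧ ¬B) ∧ A = max(0, a+b−1) on (0.49, 0.96) = 0.45
¬A = 1 − 0.96 = 0.04
¬A = 1 − 0.96 = 0.04
¬A ∧ B = max(0, a+b−1) on (0.04, 0.34) = 0.00
¬A → (¬A ∧ B)  [Kleene-Dienes: max(1−a, b)] with a=0.04, b=0.00 → 0.96
((¬C ∧ ¬B) ∧ A) ∧ (¬A → (¬A ∧ B)) = max(0, a+b−1) on (0.45, 0.96) = 0.41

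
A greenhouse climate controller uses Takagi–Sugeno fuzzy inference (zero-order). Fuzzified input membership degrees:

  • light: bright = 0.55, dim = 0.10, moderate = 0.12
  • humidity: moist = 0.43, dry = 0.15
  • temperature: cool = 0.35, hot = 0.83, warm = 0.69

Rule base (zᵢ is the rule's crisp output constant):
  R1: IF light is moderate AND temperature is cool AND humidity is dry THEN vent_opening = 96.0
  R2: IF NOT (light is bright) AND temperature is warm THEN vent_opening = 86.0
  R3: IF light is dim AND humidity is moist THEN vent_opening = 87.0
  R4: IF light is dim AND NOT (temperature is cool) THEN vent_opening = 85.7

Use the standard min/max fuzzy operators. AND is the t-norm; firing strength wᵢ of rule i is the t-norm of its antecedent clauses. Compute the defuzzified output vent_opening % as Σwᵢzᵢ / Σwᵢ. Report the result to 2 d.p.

R1 (z=96.0): moderate=0.12, cool=0.35, dry=0.15; AND[min(a, b)] → w = 0.12
R2 (z=86.0): ¬bright=1−0.55=0.45, warm=0.69; AND[min(a, b)] → w = 0.45
R3 (z=87.0): dim=0.10, moist=0.43; AND[min(a, b)] → w = 0.10
R4 (z=85.7): dim=0.10, ¬cool=1−0.35=0.65; AND[min(a, b)] → w = 0.10
Weighted average = (0.12·96.0 + 0.45·86.0 + 0.10·87.0 + 0.10·85.7) / (0.12 + 0.45 + 0.10 + 0.10)
  = 67.4900 / 0.7700 = 87.65

87.65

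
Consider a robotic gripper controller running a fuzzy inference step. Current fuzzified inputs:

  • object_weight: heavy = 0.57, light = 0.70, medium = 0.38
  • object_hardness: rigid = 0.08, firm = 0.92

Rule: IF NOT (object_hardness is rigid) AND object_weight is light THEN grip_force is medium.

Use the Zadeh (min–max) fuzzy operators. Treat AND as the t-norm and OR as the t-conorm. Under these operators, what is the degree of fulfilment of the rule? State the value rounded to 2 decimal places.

firing strength: ¬rigid=1−0.08=0.92, light=0.70; AND[min(a, b)] → w = 0.70

0.70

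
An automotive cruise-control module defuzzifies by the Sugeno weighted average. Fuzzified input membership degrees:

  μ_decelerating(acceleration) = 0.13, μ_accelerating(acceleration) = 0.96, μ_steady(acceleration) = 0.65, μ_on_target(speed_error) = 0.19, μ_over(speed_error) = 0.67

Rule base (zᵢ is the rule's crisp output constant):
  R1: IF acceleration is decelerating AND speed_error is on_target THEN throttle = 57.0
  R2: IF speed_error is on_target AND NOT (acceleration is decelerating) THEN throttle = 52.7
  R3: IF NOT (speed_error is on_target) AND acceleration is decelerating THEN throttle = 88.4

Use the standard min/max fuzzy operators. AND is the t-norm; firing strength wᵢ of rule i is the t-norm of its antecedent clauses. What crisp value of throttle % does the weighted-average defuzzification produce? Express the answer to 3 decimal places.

R1 (z=57.0): decelerating=0.13, on_target=0.19; AND[min(a, b)] → w = 0.13
R2 (z=52.7): on_target=0.19, ¬decelerating=1−0.13=0.87; AND[min(a, b)] → w = 0.19
R3 (z=88.4): ¬on_target=1−0.19=0.81, decelerating=0.13; AND[min(a, b)] → w = 0.13
Weighted average = (0.13·57.0 + 0.19·52.7 + 0.13·88.4) / (0.13 + 0.19 + 0.13)
  = 28.9150 / 0.4500 = 64.256

64.256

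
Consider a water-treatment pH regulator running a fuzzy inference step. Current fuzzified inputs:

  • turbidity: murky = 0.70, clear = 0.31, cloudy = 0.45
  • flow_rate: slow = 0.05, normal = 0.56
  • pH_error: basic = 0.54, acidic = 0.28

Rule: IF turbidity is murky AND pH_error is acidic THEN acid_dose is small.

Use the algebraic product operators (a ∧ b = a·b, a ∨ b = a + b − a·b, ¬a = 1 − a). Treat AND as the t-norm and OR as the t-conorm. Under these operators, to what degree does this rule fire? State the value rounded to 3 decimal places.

firing strength: murky=0.70, acidic=0.28; AND[a·b] → w = 0.1960

0.196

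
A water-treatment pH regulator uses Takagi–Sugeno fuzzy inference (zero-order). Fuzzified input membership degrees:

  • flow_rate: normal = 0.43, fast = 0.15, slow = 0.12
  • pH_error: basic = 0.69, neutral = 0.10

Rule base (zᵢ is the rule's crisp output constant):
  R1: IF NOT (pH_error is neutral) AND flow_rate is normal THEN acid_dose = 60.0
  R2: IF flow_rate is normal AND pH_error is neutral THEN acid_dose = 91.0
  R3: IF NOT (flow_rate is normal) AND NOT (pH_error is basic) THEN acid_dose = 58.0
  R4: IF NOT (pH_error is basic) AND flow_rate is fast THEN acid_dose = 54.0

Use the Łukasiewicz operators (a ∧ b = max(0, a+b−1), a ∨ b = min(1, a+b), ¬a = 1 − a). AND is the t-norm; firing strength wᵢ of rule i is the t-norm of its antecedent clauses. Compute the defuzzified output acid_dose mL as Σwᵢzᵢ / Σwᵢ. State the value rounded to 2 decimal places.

60.00

R1 (z=60.0): ¬neutral=1−0.10=0.90, normal=0.43; AND[max(0, a+b−1)] → w = 0.33
R2 (z=91.0): normal=0.43, neutral=0.10; AND[max(0, a+b−1)] → w = 0.00
R3 (z=58.0): ¬normal=1−0.43=0.57, ¬basic=1−0.69=0.31; AND[max(0, a+b−1)] → w = 0.00
R4 (z=54.0): ¬basic=1−0.69=0.31, fast=0.15; AND[max(0, a+b−1)] → w = 0.00
Weighted average = (0.33·60.0 + 0.00·91.0 + 0.00·58.0 + 0.00·54.0) / (0.33 + 0.00 + 0.00 + 0.00)
  = 19.8000 / 0.3300 = 60.00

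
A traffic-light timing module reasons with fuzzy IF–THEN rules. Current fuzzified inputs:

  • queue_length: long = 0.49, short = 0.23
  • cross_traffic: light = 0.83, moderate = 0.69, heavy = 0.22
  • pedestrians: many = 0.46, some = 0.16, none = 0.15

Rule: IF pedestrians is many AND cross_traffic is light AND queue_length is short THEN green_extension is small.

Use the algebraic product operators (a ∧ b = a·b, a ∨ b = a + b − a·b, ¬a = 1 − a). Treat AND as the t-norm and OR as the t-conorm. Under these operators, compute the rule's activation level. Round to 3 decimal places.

firing strength: many=0.46, light=0.83, short=0.23; AND[a·b] → w = 0.0878

0.088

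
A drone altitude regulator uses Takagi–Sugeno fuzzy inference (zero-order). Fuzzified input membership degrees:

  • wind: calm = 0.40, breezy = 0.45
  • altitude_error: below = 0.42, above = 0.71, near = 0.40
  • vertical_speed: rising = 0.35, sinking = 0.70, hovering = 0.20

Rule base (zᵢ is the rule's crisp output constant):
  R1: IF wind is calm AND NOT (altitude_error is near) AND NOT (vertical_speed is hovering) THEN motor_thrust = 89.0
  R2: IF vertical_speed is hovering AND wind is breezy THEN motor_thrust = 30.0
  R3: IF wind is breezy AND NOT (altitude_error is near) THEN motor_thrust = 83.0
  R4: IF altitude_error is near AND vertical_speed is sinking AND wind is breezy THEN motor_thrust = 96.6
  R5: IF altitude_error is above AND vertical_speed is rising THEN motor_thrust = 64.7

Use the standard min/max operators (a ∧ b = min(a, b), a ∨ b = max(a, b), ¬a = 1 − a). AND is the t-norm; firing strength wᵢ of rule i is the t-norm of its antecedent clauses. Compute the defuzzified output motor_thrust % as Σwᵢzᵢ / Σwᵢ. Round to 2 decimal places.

R1 (z=89.0): calm=0.40, ¬near=1−0.40=0.60, ¬hovering=1−0.20=0.80; AND[min(a, b)] → w = 0.40
R2 (z=30.0): hovering=0.20, breezy=0.45; AND[min(a, b)] → w = 0.20
R3 (z=83.0): breezy=0.45, ¬near=1−0.40=0.60; AND[min(a, b)] → w = 0.45
R4 (z=96.6): near=0.40, sinking=0.70, breezy=0.45; AND[min(a, b)] → w = 0.40
R5 (z=64.7): above=0.71, rising=0.35; AND[min(a, b)] → w = 0.35
Weighted average = (0.40·89.0 + 0.20·30.0 + 0.45·83.0 + 0.40·96.6 + 0.35·64.7) / (0.40 + 0.20 + 0.45 + 0.40 + 0.35)
  = 140.2350 / 1.8000 = 77.91

77.91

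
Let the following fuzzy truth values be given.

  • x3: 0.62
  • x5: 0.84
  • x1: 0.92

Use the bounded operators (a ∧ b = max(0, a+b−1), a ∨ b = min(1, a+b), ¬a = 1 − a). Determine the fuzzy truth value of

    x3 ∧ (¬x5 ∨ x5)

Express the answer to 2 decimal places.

0.62

¬x5 = 1 − 0.84 = 0.16
¬x5 ∨ x5 = min(1, a+b) on (0.16, 0.84) = 1.00
x3 ∧ (¬x5 ∨ x5) = max(0, a+b−1) on (0.62, 1.00) = 0.62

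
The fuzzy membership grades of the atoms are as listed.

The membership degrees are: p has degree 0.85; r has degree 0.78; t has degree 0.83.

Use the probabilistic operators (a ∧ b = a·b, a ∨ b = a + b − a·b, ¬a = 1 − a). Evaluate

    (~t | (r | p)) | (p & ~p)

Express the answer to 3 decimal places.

0.976

~t = 1 − 0.8300 = 0.1700
r | p = a + b − a·b on (0.7800, 0.8500) = 0.9670
~t | (r | p) = a + b − a·b on (0.1700, 0.9670) = 0.9726
~p = 1 − 0.8500 = 0.1500
p & ~p = a·b on (0.8500, 0.1500) = 0.1275
(~t | (r | p)) | (p & ~p) = a + b − a·b on (0.9726, 0.1275) = 0.9761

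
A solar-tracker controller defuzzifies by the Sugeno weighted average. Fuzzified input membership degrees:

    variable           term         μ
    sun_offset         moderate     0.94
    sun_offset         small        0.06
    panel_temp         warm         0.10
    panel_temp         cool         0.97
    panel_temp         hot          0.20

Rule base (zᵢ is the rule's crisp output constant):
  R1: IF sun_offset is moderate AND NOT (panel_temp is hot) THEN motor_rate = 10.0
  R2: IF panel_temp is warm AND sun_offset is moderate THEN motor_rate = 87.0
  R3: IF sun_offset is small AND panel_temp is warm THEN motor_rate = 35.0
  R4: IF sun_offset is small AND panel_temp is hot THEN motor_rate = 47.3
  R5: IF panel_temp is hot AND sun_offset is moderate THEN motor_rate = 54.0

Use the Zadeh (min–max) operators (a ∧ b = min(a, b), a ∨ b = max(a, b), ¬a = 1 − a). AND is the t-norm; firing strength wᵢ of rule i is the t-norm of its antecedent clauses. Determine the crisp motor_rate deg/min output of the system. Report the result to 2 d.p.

26.59

R1 (z=10.0): moderate=0.94, ¬hot=1−0.20=0.80; AND[min(a, b)] → w = 0.80
R2 (z=87.0): warm=0.10, moderate=0.94; AND[min(a, b)] → w = 0.10
R3 (z=35.0): small=0.06, warm=0.10; AND[min(a, b)] → w = 0.06
R4 (z=47.3): small=0.06, hot=0.20; AND[min(a, b)] → w = 0.06
R5 (z=54.0): hot=0.20, moderate=0.94; AND[min(a, b)] → w = 0.20
Weighted average = (0.80·10.0 + 0.10·87.0 + 0.06·35.0 + 0.06·47.3 + 0.20·54.0) / (0.80 + 0.10 + 0.06 + 0.06 + 0.20)
  = 32.4380 / 1.2200 = 26.59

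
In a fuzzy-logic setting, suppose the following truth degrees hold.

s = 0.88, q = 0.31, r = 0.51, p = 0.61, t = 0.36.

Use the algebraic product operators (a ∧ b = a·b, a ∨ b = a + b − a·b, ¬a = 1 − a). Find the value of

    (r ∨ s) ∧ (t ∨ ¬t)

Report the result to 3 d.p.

0.724

r ∨ s = a + b − a·b on (0.5100, 0.8800) = 0.9412
¬t = 1 − 0.3600 = 0.6400
t ∨ ¬t = a + b − a·b on (0.3600, 0.6400) = 0.7696
(r ∨ s) ∧ (t ∨ ¬t) = a·b on (0.9412, 0.7696) = 0.7243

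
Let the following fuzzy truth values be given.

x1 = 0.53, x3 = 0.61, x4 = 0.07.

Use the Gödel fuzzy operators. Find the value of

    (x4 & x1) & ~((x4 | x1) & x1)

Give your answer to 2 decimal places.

0.07

x4 & x1 = min(a, b) on (0.07, 0.53) = 0.07
x4 | x1 = max(a, b) on (0.07, 0.53) = 0.53
(x4 | x1) & x1 = min(a, b) on (0.53, 0.53) = 0.53
~((x4 | x1) & x1) = 1 − 0.53 = 0.47
(x4 & x1) & ~((x4 | x1) & x1) = min(a, b) on (0.07, 0.47) = 0.07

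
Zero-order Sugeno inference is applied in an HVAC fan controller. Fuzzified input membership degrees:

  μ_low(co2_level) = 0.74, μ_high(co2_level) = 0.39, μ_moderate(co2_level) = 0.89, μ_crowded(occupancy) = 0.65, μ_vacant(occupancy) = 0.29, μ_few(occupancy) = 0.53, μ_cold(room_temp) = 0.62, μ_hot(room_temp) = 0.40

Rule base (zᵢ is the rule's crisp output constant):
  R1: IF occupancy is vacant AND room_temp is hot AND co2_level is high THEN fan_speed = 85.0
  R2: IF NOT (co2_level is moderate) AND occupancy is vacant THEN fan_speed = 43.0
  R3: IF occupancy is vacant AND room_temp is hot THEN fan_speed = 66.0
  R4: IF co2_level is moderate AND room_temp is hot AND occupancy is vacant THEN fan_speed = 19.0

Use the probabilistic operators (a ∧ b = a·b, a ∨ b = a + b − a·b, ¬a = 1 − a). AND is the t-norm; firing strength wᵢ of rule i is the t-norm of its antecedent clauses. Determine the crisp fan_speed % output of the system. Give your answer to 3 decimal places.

50.053

R1 (z=85.0): vacant=0.29, hot=0.40, high=0.39; AND[a·b] → w = 0.0452
R2 (z=43.0): ¬moderate=1−0.89=0.11, vacant=0.29; AND[a·b] → w = 0.0319
R3 (z=66.0): vacant=0.29, hot=0.40; AND[a·b] → w = 0.1160
R4 (z=19.0): moderate=0.89, hot=0.40, vacant=0.29; AND[a·b] → w = 0.1032
Weighted average = (0.0452·85.0 + 0.0319·43.0 + 0.1160·66.0 + 0.1032·19.0) / (0.0452 + 0.0319 + 0.1160 + 0.1032)
  = 14.8347 / 0.2964 = 50.053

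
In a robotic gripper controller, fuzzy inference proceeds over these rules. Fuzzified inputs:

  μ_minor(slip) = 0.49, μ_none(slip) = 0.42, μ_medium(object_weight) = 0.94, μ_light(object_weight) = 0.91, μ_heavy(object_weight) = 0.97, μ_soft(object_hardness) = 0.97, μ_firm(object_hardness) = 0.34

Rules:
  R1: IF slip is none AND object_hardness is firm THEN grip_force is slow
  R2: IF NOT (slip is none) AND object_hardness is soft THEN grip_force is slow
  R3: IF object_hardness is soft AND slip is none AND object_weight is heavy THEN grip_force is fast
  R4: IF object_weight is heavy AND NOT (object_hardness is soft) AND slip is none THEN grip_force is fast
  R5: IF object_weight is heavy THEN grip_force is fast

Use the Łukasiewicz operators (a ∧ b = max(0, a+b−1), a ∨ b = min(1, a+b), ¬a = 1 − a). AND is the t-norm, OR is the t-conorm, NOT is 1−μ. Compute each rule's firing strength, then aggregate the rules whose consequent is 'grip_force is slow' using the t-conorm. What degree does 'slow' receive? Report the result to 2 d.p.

0.55

R1: none=0.42, firm=0.34; AND[max(0, a+b−1)] → w = 0.00
R2: ¬none=1−0.42=0.58, soft=0.97; AND[max(0, a+b−1)] → w = 0.55
R3: soft=0.97, none=0.42, heavy=0.97; AND[max(0, a+b−1)] → w = 0.36
R4: heavy=0.97, ¬soft=1−0.97=0.03, none=0.42; AND[max(0, a+b−1)] → w = 0.00
R5: heavy=0.97 → w = 0.97
Rules with consequent 'slow': {R1, R2} → strengths 0.00, 0.55
Aggregate via t-conorm [min(1, a+b)]: 0.55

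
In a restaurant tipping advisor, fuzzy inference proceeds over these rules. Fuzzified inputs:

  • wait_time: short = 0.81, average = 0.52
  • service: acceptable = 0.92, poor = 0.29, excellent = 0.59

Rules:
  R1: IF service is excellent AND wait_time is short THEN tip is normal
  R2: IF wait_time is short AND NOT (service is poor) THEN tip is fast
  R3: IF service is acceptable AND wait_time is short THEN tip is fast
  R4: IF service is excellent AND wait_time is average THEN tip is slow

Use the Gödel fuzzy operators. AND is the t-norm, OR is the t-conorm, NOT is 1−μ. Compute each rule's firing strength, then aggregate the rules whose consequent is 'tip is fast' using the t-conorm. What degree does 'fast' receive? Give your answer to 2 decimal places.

0.81

R1: excellent=0.59, short=0.81; AND[min(a, b)] → w = 0.59
R2: short=0.81, ¬poor=1−0.29=0.71; AND[min(a, b)] → w = 0.71
R3: acceptable=0.92, short=0.81; AND[min(a, b)] → w = 0.81
R4: excellent=0.59, average=0.52; AND[min(a, b)] → w = 0.52
Rules with consequent 'fast': {R2, R3} → strengths 0.71, 0.81
Aggregate via t-conorm [max(a, b)]: 0.81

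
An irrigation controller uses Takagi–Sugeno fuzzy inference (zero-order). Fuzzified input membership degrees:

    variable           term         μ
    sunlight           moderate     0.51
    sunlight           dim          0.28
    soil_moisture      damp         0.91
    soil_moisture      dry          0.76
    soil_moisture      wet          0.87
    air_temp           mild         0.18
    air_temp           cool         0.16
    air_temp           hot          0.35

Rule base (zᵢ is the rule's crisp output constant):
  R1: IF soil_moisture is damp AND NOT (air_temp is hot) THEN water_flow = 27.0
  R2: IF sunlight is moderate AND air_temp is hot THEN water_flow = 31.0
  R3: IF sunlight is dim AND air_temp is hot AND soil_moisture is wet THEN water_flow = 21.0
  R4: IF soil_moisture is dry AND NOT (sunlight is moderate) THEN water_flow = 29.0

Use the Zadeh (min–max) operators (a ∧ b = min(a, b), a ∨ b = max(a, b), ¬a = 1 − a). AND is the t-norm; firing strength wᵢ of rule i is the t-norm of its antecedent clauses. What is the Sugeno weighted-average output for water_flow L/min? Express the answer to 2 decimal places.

R1 (z=27.0): damp=0.91, ¬hot=1−0.35=0.65; AND[min(a, b)] → w = 0.65
R2 (z=31.0): moderate=0.51, hot=0.35; AND[min(a, b)] → w = 0.35
R3 (z=21.0): dim=0.28, hot=0.35, wet=0.87; AND[min(a, b)] → w = 0.28
R4 (z=29.0): dry=0.76, ¬moderate=1−0.51=0.49; AND[min(a, b)] → w = 0.49
Weighted average = (0.65·27.0 + 0.35·31.0 + 0.28·21.0 + 0.49·29.0) / (0.65 + 0.35 + 0.28 + 0.49)
  = 48.4900 / 1.7700 = 27.40

27.40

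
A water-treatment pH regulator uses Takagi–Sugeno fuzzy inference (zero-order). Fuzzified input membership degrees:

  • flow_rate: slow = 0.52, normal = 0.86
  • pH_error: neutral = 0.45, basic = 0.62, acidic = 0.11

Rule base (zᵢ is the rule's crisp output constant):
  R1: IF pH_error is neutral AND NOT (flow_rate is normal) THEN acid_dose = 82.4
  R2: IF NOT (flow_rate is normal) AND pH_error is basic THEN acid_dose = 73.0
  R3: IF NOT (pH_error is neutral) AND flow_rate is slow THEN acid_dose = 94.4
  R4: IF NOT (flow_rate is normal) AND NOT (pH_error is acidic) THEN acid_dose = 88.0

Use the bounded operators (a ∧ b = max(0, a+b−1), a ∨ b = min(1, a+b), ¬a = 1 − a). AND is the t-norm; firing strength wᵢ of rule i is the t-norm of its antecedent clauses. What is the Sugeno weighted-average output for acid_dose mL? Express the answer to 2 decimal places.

R1 (z=82.4): neutral=0.45, ¬normal=1−0.86=0.14; AND[max(0, a+b−1)] → w = 0.00
R2 (z=73.0): ¬normal=1−0.86=0.14, basic=0.62; AND[max(0, a+b−1)] → w = 0.00
R3 (z=94.4): ¬neutral=1−0.45=0.55, slow=0.52; AND[max(0, a+b−1)] → w = 0.07
R4 (z=88.0): ¬normal=1−0.86=0.14, ¬acidic=1−0.11=0.89; AND[max(0, a+b−1)] → w = 0.03
Weighted average = (0.00·82.4 + 0.00·73.0 + 0.07·94.4 + 0.03·88.0) / (0.00 + 0.00 + 0.07 + 0.03)
  = 9.2480 / 0.1000 = 92.48

92.48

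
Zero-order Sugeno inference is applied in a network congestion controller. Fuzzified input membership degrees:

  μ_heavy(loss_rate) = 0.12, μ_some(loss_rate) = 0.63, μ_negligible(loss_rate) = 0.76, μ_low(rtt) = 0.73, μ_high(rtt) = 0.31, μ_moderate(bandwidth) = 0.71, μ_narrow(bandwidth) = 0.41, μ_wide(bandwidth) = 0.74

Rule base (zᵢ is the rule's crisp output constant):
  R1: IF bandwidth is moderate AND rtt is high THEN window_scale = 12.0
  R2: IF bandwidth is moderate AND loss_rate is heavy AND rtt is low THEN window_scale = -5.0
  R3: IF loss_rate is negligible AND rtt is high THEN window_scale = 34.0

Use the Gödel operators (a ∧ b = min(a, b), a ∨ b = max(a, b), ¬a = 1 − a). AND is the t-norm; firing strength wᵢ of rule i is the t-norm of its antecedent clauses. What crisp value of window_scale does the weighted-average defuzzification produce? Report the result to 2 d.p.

R1 (z=12.0): moderate=0.71, high=0.31; AND[min(a, b)] → w = 0.31
R2 (z=-5.0): moderate=0.71, heavy=0.12, low=0.73; AND[min(a, b)] → w = 0.12
R3 (z=34.0): negligible=0.76, high=0.31; AND[min(a, b)] → w = 0.31
Weighted average = (0.31·12.0 + 0.12·-5.0 + 0.31·34.0) / (0.31 + 0.12 + 0.31)
  = 13.6600 / 0.7400 = 18.46

18.46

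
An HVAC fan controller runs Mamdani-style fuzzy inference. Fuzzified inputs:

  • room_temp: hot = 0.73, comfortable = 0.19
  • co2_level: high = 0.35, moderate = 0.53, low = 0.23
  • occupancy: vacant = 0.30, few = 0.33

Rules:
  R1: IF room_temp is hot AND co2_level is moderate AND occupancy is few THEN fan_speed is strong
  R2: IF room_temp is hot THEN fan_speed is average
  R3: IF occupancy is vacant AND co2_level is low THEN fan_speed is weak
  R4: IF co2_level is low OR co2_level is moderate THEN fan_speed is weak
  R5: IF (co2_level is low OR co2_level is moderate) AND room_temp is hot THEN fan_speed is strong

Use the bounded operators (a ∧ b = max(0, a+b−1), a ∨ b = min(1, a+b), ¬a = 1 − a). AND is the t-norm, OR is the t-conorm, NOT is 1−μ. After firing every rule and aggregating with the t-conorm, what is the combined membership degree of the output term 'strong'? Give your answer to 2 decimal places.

R1: hot=0.73, moderate=0.53, few=0.33; AND[max(0, a+b−1)] → w = 0.00
R2: hot=0.73 → w = 0.73
R3: vacant=0.30, low=0.23; AND[max(0, a+b−1)] → w = 0.00
R4: low=0.23, moderate=0.53; OR[min(1, a+b)] → w = 0.76
R5: (low=0.23 OR moderate=0.53) = 0.76; AND[max(0, a+b−1)] with hot=0.73 → w = 0.49
Rules with consequent 'strong': {R1, R5} → strengths 0.00, 0.49
Aggregate via t-conorm [min(1, a+b)]: 0.49

0.49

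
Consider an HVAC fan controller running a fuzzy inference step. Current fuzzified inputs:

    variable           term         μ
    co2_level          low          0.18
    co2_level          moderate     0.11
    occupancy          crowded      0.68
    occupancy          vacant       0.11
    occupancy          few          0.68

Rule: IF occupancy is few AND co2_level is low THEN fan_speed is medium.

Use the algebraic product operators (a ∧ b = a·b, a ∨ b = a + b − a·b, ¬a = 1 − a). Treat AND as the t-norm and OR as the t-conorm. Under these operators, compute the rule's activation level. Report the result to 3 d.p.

firing strength: few=0.68, low=0.18; AND[a·b] → w = 0.1224

0.122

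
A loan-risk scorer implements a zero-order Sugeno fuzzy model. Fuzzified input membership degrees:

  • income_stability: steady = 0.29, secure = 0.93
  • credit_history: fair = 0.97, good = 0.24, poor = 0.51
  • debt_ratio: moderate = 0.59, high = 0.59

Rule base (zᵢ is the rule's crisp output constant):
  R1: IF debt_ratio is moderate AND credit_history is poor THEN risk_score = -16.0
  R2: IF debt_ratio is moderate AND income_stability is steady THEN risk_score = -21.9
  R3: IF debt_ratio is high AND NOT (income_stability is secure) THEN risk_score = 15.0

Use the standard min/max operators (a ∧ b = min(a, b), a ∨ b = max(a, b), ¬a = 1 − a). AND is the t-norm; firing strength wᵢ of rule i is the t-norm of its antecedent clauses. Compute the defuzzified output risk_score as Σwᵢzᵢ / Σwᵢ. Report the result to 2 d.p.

R1 (z=-16.0): moderate=0.59, poor=0.51; AND[min(a, b)] → w = 0.51
R2 (z=-21.9): moderate=0.59, steady=0.29; AND[min(a, b)] → w = 0.29
R3 (z=15.0): high=0.59, ¬secure=1−0.93=0.07; AND[min(a, b)] → w = 0.07
Weighted average = (0.51·-16.0 + 0.29·-21.9 + 0.07·15.0) / (0.51 + 0.29 + 0.07)
  = -13.4610 / 0.8700 = -15.47

-15.47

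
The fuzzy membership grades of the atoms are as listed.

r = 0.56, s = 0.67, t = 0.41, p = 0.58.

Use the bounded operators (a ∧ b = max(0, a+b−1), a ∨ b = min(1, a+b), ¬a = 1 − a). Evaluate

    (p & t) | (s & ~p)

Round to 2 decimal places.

0.09

p & t = max(0, a+b−1) on (0.58, 0.41) = 0.00
~p = 1 − 0.58 = 0.42
s & ~p = max(0, a+b−1) on (0.67, 0.42) = 0.09
(p & t) | (s & ~p) = min(1, a+b) on (0.00, 0.09) = 0.09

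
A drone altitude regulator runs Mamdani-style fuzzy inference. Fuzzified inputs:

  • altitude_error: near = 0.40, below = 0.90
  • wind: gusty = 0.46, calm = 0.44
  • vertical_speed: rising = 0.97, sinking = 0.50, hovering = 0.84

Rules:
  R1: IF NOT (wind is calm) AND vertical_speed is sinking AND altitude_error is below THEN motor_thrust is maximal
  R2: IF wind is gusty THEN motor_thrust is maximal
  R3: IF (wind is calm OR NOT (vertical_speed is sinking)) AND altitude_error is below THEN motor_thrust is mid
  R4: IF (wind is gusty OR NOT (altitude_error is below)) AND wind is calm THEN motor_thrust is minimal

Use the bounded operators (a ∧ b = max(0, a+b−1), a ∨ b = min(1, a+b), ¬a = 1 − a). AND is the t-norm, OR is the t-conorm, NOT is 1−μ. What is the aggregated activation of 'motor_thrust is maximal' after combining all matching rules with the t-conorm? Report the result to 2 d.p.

0.46

R1: ¬calm=1−0.44=0.56, sinking=0.50, below=0.90; AND[max(0, a+b−1)] → w = 0.00
R2: gusty=0.46 → w = 0.46
R3: (calm=0.44 OR ¬sinking=1−0.50=0.50) = 0.94; AND[max(0, a+b−1)] with below=0.90 → w = 0.84
R4: (gusty=0.46 OR ¬below=1−0.90=0.10) = 0.56; AND[max(0, a+b−1)] with calm=0.44 → w = 0.00
Rules with consequent 'maximal': {R1, R2} → strengths 0.00, 0.46
Aggregate via t-conorm [min(1, a+b)]: 0.46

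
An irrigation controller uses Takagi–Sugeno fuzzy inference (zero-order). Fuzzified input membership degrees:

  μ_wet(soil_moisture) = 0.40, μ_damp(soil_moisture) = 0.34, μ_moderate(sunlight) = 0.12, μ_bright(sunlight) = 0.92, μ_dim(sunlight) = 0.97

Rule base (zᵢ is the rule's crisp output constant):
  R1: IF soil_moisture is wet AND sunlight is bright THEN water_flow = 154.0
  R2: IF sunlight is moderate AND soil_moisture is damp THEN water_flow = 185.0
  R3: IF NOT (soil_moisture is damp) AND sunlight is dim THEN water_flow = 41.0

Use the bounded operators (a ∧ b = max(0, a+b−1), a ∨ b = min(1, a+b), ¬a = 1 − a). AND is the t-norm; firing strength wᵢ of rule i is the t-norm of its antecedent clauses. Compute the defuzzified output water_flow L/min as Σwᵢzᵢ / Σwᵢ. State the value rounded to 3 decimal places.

79.063

R1 (z=154.0): wet=0.40, bright=0.92; AND[max(0, a+b−1)] → w = 0.32
R2 (z=185.0): moderate=0.12, damp=0.34; AND[max(0, a+b−1)] → w = 0.00
R3 (z=41.0): ¬damp=1−0.34=0.66, dim=0.97; AND[max(0, a+b−1)] → w = 0.63
Weighted average = (0.32·154.0 + 0.00·185.0 + 0.63·41.0) / (0.32 + 0.00 + 0.63)
  = 75.1100 / 0.9500 = 79.063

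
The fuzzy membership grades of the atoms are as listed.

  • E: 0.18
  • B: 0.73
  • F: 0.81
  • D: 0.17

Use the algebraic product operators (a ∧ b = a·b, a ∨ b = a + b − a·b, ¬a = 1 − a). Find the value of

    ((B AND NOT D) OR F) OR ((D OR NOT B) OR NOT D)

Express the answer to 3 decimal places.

NOT D = 1 − 0.1700 = 0.8300
B AND NOT D = a·b on (0.7300, 0.8300) = 0.6059
(B AND NOT D) OR F = a + b − a·b on (0.6059, 0.8100) = 0.9251
NOT B = 1 − 0.7300 = 0.2700
D OR NOT B = a + b − a·b on (0.1700, 0.2700) = 0.3941
NOT D = 1 − 0.1700 = 0.8300
(D OR NOT B) OR NOT D = a + b − a·b on (0.3941, 0.8300) = 0.8970
((B AND NOT D) OR F) OR ((D OR NOT B) OR NOT D) = a + b − a·b on (0.9251, 0.8970) = 0.9923

0.992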